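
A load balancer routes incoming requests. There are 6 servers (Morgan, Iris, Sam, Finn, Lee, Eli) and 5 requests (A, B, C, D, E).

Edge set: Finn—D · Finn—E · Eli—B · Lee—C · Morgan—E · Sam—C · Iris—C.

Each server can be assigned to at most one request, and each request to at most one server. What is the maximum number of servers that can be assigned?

4

One maximum matching: Morgan-E, Iris-C, Finn-D, Eli-B.
The set {Iris, Sam, Lee} has only 1 neighbour ({C}), so by Hall's theorem at most 4 of the 6 servers can be matched.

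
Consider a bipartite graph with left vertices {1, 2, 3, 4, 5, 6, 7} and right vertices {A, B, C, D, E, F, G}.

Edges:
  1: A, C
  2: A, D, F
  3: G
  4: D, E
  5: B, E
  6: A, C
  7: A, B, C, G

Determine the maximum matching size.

For example, pair 1→A, 2→F, 3→G, 4→D, 5→E, 6→C, 7→B.
All 7 left vertices are matched, so no larger matching exists.

7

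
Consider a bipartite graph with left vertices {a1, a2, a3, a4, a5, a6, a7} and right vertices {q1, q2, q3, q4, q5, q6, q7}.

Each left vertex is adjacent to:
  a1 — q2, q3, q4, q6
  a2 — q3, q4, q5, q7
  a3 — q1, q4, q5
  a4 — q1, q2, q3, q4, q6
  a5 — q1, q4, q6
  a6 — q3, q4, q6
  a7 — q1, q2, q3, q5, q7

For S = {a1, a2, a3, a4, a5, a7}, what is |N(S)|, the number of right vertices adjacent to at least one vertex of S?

The union of neighbours of {a1, a2, a3, a4, a5, a7} is {q1, q2, q3, q4, q5, q6, q7}, which has 7 elements.
Since |N(S)| = 7 ≥ |S| = 6, Hall's condition holds for this subset.

7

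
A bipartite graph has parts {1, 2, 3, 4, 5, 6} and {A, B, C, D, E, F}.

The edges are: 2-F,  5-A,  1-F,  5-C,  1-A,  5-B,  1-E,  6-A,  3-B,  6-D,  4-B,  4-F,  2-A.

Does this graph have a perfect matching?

Yes

A valid assignment of size 6: 1–E, 2–A, 3–B, 4–F, 5–C, 6–D.
Every left vertex is matched, so this is a perfect matching.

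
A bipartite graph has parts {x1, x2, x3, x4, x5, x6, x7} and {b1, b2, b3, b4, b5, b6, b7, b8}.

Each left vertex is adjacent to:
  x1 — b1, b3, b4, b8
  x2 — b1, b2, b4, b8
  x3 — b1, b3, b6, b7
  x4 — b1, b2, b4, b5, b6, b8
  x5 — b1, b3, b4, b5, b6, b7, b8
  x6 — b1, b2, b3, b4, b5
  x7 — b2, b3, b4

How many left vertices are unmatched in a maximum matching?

0

For example, pair x1-b8, x2-b4, x3-b6, x4-b5, x5-b7, x6-b1, x7-b3.
This saturates every left vertex, so 7 is the maximum.
That matches 7 of the 7, leaving 0 unmatched; no matching can do better.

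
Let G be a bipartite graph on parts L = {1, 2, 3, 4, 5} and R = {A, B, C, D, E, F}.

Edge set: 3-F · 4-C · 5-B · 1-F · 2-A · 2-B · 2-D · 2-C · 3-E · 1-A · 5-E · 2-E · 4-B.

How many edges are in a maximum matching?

5

One maximum matching: 1→F, 2→A, 3→E, 4→C, 5→B.
This saturates every left vertex, so 5 is the maximum.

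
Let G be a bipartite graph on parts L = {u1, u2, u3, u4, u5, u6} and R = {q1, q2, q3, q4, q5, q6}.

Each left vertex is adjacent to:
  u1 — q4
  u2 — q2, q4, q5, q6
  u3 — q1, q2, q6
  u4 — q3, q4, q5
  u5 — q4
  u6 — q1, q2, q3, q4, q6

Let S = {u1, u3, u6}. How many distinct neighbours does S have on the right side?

The union of neighbours of {u1, u3, u6} is {q1, q2, q3, q4, q6}, which has 5 elements.
Since |N(S)| = 5 ≥ |S| = 3, Hall's condition holds for this subset.

5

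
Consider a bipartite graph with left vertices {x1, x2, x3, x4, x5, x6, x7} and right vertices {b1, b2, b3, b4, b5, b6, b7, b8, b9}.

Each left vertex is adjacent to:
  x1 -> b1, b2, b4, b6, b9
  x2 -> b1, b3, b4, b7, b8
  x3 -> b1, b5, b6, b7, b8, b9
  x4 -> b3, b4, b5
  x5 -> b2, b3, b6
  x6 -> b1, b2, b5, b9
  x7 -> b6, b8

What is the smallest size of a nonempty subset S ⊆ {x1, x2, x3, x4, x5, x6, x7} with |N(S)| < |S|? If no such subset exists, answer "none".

A matching saturating every left vertex exists, for instance x1→b6, x2→b1, x3→b7, x4→b4, x5→b3, x6→b5, x7→b8.
By Hall's marriage theorem, this means |N(S)| ≥ |S| for every subset S, so no violating subset exists.

none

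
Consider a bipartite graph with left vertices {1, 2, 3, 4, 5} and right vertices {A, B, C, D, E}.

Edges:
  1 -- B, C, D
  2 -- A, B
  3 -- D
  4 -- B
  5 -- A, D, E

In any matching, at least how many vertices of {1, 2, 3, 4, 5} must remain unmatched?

0

For example, pair 1–C, 2–A, 3–D, 4–B, 5–E.
This saturates every left vertex, so 5 is the maximum.
That matches 5 of the 5, leaving 0 unmatched; no matching can do better.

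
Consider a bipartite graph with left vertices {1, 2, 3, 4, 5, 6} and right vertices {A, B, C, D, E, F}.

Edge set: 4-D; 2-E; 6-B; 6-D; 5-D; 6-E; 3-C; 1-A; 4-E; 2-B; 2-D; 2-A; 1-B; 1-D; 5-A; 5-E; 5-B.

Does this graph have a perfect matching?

The set {1, 2, 4, 5, 6} has only 4 neighbours ({A, B, D, E}), so by Hall's theorem at most 5 of the 6 left vertices can be matched.
Hence no matching covers every left vertex.

No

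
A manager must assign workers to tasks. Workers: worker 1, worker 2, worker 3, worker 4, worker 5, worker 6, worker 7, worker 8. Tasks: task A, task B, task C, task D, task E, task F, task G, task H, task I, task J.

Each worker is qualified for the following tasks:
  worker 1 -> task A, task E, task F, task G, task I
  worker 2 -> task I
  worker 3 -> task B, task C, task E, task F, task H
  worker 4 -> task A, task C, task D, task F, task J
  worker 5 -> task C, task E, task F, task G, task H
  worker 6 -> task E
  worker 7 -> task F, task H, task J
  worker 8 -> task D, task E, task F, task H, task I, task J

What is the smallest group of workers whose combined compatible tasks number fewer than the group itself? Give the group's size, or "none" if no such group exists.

none

A matching saturating every worker exists, for instance worker 1→task A, worker 2→task I, worker 3→task H, worker 4→task D, worker 5→task C, worker 6→task E, worker 7→task J, worker 8→task F.
By Hall's marriage theorem, this means |N(S)| ≥ |S| for every subset S, so no violating subset exists.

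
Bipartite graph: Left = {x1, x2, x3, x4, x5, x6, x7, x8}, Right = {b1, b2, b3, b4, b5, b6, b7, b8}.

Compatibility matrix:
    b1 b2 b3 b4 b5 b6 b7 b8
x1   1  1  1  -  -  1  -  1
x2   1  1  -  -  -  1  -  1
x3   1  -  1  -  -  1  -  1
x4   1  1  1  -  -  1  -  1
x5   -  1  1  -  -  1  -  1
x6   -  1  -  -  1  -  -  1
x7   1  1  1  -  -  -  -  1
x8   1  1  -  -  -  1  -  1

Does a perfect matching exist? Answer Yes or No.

The set {x1, x2, x3, x4, x5, x7, x8} has only 5 neighbours ({b1, b2, b3, b6, b8}), so by Hall's theorem at most 6 of the 8 left vertices can be matched.
Hence no matching covers every left vertex.

No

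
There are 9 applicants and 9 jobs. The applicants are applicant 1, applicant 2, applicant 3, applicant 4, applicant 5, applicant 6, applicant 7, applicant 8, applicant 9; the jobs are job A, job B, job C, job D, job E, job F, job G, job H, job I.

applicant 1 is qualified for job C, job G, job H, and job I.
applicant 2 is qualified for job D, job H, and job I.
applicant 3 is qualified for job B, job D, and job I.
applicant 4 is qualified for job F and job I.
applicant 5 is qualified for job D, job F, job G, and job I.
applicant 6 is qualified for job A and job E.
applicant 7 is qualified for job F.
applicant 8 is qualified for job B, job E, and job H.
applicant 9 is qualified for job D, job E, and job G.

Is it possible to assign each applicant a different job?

Yes

A valid assignment of size 9: applicant 1-job C, applicant 2-job H, applicant 3-job B, applicant 4-job I, applicant 5-job D, applicant 6-job A, applicant 7-job F, applicant 8-job E, applicant 9-job G.
Every applicant is matched, so this is a perfect matching.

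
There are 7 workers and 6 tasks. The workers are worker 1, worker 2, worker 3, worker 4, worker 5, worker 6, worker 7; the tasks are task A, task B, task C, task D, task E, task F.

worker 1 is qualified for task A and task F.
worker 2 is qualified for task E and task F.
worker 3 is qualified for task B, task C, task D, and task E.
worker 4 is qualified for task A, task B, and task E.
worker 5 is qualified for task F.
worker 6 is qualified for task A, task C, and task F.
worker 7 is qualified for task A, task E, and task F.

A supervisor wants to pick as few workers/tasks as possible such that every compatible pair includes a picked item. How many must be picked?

The 6 edges worker 1–task A, worker 2–task E, worker 3–task D, worker 4–task B, worker 5–task F, worker 6–task C form a matching, so any vertex cover needs at least 6 vertices (one per matched edge).
Conversely {worker 3, worker 4, worker 6, task A, task E, task F} meets every edge and has exactly 6 vertices, so 6 is optimal.

6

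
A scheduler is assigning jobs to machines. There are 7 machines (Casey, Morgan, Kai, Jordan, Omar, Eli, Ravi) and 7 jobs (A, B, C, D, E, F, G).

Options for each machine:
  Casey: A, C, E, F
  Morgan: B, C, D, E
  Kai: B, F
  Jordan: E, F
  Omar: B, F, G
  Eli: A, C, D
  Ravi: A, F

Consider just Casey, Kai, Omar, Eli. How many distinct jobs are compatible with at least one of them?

7

The union of neighbours of {Casey, Kai, Omar, Eli} is {A, B, C, D, E, F, G}, which has 7 elements.
Since |N(S)| = 7 ≥ |S| = 4, Hall's condition holds for this subset.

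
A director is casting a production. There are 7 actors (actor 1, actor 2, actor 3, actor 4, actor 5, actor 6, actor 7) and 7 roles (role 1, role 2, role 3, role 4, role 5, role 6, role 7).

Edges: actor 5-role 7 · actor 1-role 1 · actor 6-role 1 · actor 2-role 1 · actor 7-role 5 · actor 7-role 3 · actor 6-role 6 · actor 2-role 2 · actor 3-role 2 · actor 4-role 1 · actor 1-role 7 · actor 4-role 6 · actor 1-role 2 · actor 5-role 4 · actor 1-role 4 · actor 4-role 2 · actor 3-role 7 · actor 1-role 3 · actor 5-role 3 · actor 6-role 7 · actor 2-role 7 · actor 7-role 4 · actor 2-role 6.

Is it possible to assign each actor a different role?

A valid assignment of size 7: actor 1–role 3, actor 2–role 1, actor 3–role 2, actor 4–role 6, actor 5–role 4, actor 6–role 7, actor 7–role 5.
All 7 actors are covered.

Yes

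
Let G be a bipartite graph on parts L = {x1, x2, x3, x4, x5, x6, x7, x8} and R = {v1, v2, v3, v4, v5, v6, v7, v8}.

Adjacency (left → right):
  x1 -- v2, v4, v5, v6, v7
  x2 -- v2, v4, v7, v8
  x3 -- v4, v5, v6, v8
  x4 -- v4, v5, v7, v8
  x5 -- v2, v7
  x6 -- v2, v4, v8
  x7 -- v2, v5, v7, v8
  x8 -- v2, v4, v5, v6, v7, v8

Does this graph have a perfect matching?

No

The set {x1, x2, x3, x4, x5, x6, x7, x8} has only 6 neighbours ({v2, v4, v5, v6, v7, v8}), so by Hall's theorem at most 6 of the 8 left vertices can be matched.
Hence no matching covers every left vertex.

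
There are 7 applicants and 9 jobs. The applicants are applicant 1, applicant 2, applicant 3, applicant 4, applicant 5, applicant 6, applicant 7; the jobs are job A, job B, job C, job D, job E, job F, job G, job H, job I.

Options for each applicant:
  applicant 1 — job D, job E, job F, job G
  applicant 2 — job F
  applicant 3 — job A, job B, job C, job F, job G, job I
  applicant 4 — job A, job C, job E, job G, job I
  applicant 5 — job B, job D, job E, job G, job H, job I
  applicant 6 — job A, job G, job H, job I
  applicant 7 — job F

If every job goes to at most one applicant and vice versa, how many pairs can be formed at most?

A valid assignment of size 6: applicant 1→job G, applicant 2→job F, applicant 3→job B, applicant 4→job I, applicant 5→job D, applicant 6→job A.
The set {applicant 2, applicant 7} has only 1 neighbour ({job F}), so by Hall's theorem at most 6 of the 7 applicants can be matched.

6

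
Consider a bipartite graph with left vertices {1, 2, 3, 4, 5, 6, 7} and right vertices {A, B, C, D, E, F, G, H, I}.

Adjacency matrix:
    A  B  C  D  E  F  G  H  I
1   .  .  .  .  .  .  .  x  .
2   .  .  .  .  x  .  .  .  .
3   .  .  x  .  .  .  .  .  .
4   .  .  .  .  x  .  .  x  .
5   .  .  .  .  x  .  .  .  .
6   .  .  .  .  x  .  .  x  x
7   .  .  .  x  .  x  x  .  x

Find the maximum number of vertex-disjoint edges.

A valid assignment of size 5: 1-H, 2-E, 3-C, 6-I, 7-F.
The set {1, 2, 4, 5} has only 2 neighbours ({E, H}), so by Hall's theorem at most 5 of the 7 left vertices can be matched.

5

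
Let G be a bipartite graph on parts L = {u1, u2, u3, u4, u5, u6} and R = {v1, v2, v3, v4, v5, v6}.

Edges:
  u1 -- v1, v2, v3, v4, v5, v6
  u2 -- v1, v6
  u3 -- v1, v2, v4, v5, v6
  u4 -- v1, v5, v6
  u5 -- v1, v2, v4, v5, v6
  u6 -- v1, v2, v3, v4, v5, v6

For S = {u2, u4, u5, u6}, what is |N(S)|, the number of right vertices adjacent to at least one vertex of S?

The union of neighbours of {u2, u4, u5, u6} is {v1, v2, v3, v4, v5, v6}, which has 6 elements.
Since |N(S)| = 6 ≥ |S| = 4, Hall's condition holds for this subset.

6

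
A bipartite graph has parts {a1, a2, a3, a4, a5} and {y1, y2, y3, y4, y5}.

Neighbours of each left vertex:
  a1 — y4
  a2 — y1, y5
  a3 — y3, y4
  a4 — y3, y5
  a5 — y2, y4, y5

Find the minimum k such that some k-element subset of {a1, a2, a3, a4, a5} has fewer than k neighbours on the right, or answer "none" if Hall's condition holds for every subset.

A matching saturating every left vertex exists, for instance a1→y4, a2→y1, a3→y3, a4→y5, a5→y2.
By Hall's marriage theorem, this means |N(S)| ≥ |S| for every subset S, so no violating subset exists.

none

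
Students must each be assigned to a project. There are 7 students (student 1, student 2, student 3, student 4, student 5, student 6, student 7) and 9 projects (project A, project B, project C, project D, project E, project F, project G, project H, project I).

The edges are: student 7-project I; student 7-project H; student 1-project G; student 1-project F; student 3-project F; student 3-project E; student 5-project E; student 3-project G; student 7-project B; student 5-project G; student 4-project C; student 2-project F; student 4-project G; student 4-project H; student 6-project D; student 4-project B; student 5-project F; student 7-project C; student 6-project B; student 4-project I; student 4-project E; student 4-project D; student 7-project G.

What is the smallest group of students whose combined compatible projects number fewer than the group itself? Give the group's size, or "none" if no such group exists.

4

Take S = {student 1, student 2, student 3, student 5}. Its neighbourhood is {project E, project F, project G}, so |N(S)| = 3 < |S| = 4.
Every subset of size less than 4 has at least as many neighbours as members, so 4 is the minimum.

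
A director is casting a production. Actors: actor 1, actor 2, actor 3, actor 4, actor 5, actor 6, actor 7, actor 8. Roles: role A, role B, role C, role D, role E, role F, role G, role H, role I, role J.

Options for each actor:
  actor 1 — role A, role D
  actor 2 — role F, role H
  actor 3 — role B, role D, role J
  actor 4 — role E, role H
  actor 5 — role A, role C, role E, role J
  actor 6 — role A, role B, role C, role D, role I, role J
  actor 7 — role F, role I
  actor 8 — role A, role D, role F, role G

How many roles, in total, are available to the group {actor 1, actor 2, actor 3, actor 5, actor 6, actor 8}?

10

The union of neighbours of {actor 1, actor 2, actor 3, actor 5, actor 6, actor 8} is {role A, role B, role C, role D, role E, role F, role G, role H, role I, role J}, which has 10 elements.
Since |N(S)| = 10 ≥ |S| = 6, Hall's condition holds for this subset.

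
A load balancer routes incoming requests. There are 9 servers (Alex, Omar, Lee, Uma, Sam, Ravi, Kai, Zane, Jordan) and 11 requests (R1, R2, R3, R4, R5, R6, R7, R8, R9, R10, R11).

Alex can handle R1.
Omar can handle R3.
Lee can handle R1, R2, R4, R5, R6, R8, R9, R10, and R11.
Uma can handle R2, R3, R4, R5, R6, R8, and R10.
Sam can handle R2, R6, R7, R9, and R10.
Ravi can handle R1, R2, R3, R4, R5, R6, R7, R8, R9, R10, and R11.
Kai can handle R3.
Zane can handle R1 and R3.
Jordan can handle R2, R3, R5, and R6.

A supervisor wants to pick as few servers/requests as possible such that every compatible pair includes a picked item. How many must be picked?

7

The 7 edges Alex–R1, Omar–R3, Lee–R2, Uma–R4, Sam–R6, Ravi–R9, Jordan–R5 form a matching, so any vertex cover needs at least 7 vertices (one per matched edge).
Conversely {Lee, Uma, Sam, Ravi, Jordan, R1, R3} meets every edge and has exactly 7 vertices, so 7 is optimal.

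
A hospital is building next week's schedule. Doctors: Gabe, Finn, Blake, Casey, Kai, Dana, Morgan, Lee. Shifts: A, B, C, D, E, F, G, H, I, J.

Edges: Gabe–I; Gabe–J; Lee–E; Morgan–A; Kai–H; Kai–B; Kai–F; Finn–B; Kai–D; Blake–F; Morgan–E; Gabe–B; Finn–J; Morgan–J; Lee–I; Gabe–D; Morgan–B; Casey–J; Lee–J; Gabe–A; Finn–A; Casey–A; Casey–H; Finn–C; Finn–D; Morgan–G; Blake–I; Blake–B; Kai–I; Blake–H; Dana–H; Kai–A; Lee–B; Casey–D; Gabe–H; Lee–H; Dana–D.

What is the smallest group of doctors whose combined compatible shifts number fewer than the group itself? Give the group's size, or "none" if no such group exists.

A matching saturating every doctor exists, for instance Gabe→I, Finn→B, Blake→F, Casey→D, Kai→A, Dana→H, Morgan→G, Lee→J.
By Hall's marriage theorem, this means |N(S)| ≥ |S| for every subset S, so no violating subset exists.

none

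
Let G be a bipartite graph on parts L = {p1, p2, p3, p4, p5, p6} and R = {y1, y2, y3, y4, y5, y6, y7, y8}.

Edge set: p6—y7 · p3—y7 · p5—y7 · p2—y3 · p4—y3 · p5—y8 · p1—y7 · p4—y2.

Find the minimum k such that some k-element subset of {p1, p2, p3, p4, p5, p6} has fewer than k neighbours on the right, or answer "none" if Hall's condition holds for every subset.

2

Take S = {p1, p3}. Its neighbourhood is {y7}, so |N(S)| = 1 < |S| = 2.
No single vertex violates Hall's condition since each has at least one neighbour, so 2 is the minimum.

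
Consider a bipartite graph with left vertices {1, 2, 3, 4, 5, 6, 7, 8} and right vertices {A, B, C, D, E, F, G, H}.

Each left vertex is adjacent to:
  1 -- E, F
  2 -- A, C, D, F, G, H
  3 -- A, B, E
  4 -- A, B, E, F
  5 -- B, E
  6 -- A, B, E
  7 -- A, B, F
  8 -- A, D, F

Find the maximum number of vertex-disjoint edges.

A valid assignment of size 6: 1–F, 2–G, 3–A, 4–E, 5–B, 8–D.
The set {1, 3, 4, 5, 6, 7} has only 4 neighbours ({A, B, E, F}), so by Hall's theorem at most 6 of the 8 left vertices can be matched.

6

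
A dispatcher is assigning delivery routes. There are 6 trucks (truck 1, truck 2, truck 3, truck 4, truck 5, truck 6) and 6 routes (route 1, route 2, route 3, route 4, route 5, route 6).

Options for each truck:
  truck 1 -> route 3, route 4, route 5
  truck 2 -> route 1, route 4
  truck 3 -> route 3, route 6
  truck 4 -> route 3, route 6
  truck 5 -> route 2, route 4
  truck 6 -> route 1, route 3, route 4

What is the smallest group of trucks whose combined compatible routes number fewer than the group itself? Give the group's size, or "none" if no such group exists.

none

A matching saturating every truck exists, for instance truck 1→route 5, truck 2→route 1, truck 3→route 3, truck 4→route 6, truck 5→route 2, truck 6→route 4.
By Hall's marriage theorem, this means |N(S)| ≥ |S| for every subset S, so no violating subset exists.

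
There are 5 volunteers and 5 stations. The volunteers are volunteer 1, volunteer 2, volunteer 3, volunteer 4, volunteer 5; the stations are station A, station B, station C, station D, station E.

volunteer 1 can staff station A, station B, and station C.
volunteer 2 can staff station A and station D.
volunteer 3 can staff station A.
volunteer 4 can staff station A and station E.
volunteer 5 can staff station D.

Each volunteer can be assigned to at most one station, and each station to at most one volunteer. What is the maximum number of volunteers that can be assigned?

4

One maximum matching: volunteer 1–station C, volunteer 2–station D, volunteer 3–station A, volunteer 4–station E.
The set {volunteer 2, volunteer 3, volunteer 5} has only 2 neighbours ({station A, station D}), so by Hall's theorem at most 4 of the 5 volunteers can be matched.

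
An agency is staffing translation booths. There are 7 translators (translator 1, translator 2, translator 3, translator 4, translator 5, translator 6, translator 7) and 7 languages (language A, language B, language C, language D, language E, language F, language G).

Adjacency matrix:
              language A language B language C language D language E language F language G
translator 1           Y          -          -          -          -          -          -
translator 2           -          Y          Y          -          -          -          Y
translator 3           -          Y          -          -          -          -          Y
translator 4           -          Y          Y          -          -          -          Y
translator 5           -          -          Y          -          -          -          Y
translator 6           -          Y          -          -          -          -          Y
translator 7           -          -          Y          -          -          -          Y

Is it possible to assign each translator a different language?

The set {translator 2, translator 3, translator 4, translator 5, translator 6, translator 7} has only 3 neighbours ({language B, language C, language G}), so by Hall's theorem at most 4 of the 7 translators can be matched.
Hence no matching covers every translator.

No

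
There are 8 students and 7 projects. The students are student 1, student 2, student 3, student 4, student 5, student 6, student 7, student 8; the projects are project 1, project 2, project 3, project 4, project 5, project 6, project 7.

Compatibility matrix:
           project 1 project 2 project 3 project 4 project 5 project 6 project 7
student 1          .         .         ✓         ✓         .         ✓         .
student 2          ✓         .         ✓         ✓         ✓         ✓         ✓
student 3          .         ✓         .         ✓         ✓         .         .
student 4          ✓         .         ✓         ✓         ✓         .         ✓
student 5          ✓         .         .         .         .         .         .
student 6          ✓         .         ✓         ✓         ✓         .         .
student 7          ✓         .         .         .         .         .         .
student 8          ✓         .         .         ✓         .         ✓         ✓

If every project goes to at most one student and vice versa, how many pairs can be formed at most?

For example, pair student 1-project 6, student 2-project 7, student 3-project 2, student 4-project 5, student 5-project 1, student 6-project 3, student 8-project 4.
The set {student 5, student 7} has only 1 neighbour ({project 1}), so by Hall's theorem at most 7 of the 8 students can be matched.

7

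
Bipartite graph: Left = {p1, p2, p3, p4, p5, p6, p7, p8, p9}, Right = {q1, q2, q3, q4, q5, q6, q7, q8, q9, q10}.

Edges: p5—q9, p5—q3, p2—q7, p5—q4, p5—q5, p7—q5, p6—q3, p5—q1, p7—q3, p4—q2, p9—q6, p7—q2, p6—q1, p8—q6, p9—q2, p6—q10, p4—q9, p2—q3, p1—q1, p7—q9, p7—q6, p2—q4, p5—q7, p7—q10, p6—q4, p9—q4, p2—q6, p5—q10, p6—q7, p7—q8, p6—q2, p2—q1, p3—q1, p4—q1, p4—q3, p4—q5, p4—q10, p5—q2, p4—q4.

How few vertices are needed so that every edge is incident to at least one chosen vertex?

The 8 edges p1–q1, p2–q4, p4–q9, p5–q3, p6–q7, p7–q8, p8–q6, p9–q2 form a matching, so any vertex cover needs at least 8 vertices (one per matched edge).
Conversely {p2, p4, p5, p6, p7, p8, p9, q1} meets every edge and has exactly 8 vertices, so 8 is optimal.

8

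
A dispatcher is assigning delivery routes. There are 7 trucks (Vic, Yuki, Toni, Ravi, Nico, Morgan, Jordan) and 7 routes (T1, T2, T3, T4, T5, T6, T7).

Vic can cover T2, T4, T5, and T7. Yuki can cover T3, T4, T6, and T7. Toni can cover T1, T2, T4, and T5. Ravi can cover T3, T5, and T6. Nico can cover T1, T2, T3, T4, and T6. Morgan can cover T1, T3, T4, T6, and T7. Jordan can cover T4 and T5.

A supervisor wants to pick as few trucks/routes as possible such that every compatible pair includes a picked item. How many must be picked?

7

The 7 edges Vic–T2, Yuki–T7, Toni–T1, Ravi–T6, Nico–T3, Morgan–T4, Jordan–T5 form a matching, so any vertex cover needs at least 7 vertices (one per matched edge).
Conversely {Vic, Yuki, Toni, Ravi, Nico, Morgan, Jordan} meets every edge and has exactly 7 vertices, so 7 is optimal.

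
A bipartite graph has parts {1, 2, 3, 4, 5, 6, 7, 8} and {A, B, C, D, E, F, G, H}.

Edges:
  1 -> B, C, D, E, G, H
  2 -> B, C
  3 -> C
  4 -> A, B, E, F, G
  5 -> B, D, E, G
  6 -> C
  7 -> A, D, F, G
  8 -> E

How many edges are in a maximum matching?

A valid assignment of size 7: 1→G, 2→B, 3→C, 4→A, 5→D, 7→F, 8→E.
The set {3, 6} has only 1 neighbour ({C}), so by Hall's theorem at most 7 of the 8 left vertices can be matched.

7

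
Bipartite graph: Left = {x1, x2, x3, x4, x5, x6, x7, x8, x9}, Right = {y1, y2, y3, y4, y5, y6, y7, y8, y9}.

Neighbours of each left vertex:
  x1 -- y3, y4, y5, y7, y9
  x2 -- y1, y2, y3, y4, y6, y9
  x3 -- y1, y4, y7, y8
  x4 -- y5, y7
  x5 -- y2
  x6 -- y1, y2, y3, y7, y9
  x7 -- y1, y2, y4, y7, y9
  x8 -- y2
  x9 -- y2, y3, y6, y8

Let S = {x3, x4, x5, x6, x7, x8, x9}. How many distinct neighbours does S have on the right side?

9

The union of neighbours of {x3, x4, x5, x6, x7, x8, x9} is {y1, y2, y3, y4, y5, y6, y7, y8, y9}, which has 9 elements.
Since |N(S)| = 9 ≥ |S| = 7, Hall's condition holds for this subset.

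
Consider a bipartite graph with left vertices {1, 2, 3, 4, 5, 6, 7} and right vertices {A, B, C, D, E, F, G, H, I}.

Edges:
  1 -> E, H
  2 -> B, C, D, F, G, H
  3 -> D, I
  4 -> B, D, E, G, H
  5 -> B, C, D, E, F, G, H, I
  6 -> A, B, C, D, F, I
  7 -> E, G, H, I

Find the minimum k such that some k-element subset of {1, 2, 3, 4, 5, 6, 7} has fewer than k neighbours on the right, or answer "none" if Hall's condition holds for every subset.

none

A matching saturating every left vertex exists, for instance 1→H, 2→F, 3→D, 4→G, 5→B, 6→A, 7→E.
By Hall's marriage theorem, this means |N(S)| ≥ |S| for every subset S, so no violating subset exists.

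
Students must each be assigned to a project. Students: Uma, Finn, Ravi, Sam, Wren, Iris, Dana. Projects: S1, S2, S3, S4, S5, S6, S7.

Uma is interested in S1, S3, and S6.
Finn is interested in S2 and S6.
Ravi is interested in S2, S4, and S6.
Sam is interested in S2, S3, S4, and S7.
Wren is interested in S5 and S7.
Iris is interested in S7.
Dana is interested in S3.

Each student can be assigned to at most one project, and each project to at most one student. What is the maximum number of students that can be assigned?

One maximum matching: Uma-S1, Finn-S6, Ravi-S4, Sam-S2, Wren-S5, Iris-S7, Dana-S3.
This saturates every student, so 7 is the maximum.

7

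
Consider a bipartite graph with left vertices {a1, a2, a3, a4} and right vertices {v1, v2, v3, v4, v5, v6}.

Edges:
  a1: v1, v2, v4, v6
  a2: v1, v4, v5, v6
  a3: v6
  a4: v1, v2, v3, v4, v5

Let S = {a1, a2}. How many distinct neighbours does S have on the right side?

5

The union of neighbours of {a1, a2} is {v1, v2, v4, v5, v6}, which has 5 elements.
Since |N(S)| = 5 ≥ |S| = 2, Hall's condition holds for this subset.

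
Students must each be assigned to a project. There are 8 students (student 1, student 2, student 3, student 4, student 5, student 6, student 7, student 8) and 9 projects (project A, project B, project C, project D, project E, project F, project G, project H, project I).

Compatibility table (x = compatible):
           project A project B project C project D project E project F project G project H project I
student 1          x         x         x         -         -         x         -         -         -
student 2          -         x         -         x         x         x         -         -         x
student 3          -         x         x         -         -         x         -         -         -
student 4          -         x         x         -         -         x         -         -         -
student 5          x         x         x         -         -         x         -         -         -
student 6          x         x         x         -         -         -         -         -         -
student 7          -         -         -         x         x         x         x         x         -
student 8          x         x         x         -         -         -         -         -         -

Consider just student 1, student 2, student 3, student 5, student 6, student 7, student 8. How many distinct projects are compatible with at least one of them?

The union of neighbours of {student 1, student 2, student 3, student 5, student 6, student 7, student 8} is {project A, project B, project C, project D, project E, project F, project G, project H, project I}, which has 9 elements.
Since |N(S)| = 9 ≥ |S| = 7, Hall's condition holds for this subset.

9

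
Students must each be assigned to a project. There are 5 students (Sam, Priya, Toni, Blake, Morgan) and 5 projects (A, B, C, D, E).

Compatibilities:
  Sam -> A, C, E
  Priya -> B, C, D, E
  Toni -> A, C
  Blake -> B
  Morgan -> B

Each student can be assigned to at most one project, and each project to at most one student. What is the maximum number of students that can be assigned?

4

For example, pair Sam→C, Priya→E, Toni→A, Blake→B.
The set {Blake, Morgan} has only 1 neighbour ({B}), so by Hall's theorem at most 4 of the 5 students can be matched.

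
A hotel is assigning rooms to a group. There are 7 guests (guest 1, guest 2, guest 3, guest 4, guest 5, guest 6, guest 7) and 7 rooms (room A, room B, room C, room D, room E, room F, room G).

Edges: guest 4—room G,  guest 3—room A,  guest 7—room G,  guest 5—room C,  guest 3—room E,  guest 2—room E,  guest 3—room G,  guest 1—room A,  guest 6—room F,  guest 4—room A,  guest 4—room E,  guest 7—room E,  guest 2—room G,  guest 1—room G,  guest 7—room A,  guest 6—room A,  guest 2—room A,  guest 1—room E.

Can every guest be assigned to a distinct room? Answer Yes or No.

No

The set {guest 1, guest 2, guest 3, guest 4, guest 7} has only 3 neighbours ({room A, room E, room G}), so by Hall's theorem at most 5 of the 7 guests can be matched.
Hence no matching covers every guest.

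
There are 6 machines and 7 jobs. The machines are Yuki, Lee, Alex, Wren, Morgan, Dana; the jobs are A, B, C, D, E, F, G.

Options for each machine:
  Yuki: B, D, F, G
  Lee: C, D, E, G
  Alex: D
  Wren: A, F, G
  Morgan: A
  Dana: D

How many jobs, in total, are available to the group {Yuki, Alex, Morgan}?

5

The union of neighbours of {Yuki, Alex, Morgan} is {A, B, D, F, G}, which has 5 elements.
Since |N(S)| = 5 ≥ |S| = 3, Hall's condition holds for this subset.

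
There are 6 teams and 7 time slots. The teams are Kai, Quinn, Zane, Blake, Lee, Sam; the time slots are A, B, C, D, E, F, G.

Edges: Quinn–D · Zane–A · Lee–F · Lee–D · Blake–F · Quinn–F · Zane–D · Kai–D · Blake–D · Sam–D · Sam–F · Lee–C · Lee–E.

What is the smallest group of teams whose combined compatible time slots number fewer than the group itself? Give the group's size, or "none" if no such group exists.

3

Take S = {Kai, Quinn, Blake}. Its neighbourhood is {D, F}, so |N(S)| = 2 < |S| = 3.
Every subset of size less than 3 has at least as many neighbours as members, so 3 is the minimum.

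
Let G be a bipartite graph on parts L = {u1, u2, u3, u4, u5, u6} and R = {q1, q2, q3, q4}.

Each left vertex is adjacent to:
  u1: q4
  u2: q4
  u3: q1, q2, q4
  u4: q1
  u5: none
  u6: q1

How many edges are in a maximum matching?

For example, pair u1–q4, u3–q2, u4–q1.
The set {u1, u2, u4, u5, u6} has only 2 neighbours ({q1, q4}), so by Hall's theorem at most 3 of the 6 left vertices can be matched.

3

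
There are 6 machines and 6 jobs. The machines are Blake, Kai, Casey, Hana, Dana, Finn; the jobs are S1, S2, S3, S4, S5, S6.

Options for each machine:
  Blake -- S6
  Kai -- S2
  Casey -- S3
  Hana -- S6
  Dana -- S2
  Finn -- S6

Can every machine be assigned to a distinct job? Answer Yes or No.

The set {Blake, Kai, Hana, Dana, Finn} has only 2 neighbours ({S2, S6}), so by Hall's theorem at most 3 of the 6 machines can be matched.
Hence no matching covers every machine.

No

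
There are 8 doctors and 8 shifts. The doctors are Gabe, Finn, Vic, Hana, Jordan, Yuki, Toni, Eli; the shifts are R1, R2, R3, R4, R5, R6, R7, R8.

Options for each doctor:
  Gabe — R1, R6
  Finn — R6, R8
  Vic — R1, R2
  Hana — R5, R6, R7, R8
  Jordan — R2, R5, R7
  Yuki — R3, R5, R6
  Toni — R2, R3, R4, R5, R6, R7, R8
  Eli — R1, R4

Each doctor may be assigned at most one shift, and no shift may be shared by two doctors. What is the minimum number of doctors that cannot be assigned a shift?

0

For example, pair Gabe→R1, Finn→R8, Vic→R2, Hana→R5, Jordan→R7, Yuki→R3, Toni→R6, Eli→R4.
This saturates every doctor, so 8 is the maximum.
That matches 8 of the 8, leaving 0 unmatched; no matching can do better.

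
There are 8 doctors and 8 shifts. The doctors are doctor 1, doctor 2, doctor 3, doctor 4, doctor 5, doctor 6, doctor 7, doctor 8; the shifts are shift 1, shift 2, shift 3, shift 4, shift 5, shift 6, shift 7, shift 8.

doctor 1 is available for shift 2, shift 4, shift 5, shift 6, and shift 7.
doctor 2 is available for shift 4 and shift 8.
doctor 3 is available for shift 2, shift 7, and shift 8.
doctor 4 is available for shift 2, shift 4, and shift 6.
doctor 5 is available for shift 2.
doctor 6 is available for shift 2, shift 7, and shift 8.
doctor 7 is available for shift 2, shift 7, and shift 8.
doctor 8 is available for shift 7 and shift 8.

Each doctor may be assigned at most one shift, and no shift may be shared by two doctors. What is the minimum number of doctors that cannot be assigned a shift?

2

One maximum matching: doctor 1-shift 5, doctor 2-shift 4, doctor 3-shift 7, doctor 4-shift 6, doctor 5-shift 2, doctor 6-shift 8.
The set {doctor 3, doctor 5, doctor 6, doctor 7, doctor 8} has only 3 neighbours ({shift 2, shift 7, shift 8}), so by Hall's theorem at most 6 of the 8 doctors can be matched.
That matches 6 of the 8, leaving 2 unmatched; no matching can do better.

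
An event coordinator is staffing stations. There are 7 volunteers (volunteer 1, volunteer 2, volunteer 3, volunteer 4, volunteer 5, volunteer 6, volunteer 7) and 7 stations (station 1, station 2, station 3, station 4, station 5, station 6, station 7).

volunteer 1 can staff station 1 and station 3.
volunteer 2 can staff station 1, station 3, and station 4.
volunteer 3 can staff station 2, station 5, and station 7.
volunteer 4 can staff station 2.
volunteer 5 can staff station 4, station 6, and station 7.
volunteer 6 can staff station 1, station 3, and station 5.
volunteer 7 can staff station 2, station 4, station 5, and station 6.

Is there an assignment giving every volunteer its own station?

Yes

A valid assignment of size 7: volunteer 1–station 3, volunteer 2–station 4, volunteer 3–station 7, volunteer 4–station 2, volunteer 5–station 6, volunteer 6–station 1, volunteer 7–station 5.
All 7 volunteers are covered.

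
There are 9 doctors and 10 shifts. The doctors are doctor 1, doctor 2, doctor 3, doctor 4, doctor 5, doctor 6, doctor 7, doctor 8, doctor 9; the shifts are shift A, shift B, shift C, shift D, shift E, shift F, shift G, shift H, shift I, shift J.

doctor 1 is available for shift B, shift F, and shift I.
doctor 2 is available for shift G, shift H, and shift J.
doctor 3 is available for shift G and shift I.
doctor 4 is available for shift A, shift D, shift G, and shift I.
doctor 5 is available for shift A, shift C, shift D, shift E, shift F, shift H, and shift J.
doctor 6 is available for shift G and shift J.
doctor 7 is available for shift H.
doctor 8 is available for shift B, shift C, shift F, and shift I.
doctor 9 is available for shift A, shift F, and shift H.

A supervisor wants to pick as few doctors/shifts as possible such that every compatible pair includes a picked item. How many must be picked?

9

{doctor 1, doctor 2, doctor 3, doctor 4, doctor 5, doctor 6, doctor 7, doctor 8, doctor 9} is a vertex cover of size 9: every edge has an endpoint in this set.
No smaller cover exists because doctor 1–shift B, doctor 2–shift J, doctor 3–shift I, doctor 4–shift D, doctor 5–shift A, doctor 6–shift G, doctor 7–shift H, doctor 8–shift C, doctor 9–shift F is a matching of size 9, and a cover must include an endpoint of each of these disjoint edges (König's theorem).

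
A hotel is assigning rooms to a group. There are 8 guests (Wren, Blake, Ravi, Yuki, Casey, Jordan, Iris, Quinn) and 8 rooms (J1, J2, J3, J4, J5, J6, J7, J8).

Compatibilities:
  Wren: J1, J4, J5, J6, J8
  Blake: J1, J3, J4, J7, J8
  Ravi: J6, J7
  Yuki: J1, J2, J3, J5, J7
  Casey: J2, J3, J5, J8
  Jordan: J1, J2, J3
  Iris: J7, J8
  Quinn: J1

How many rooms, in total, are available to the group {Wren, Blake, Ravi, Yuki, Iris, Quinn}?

8

The union of neighbours of {Wren, Blake, Ravi, Yuki, Iris, Quinn} is {J1, J2, J3, J4, J5, J6, J7, J8}, which has 8 elements.
Since |N(S)| = 8 ≥ |S| = 6, Hall's condition holds for this subset.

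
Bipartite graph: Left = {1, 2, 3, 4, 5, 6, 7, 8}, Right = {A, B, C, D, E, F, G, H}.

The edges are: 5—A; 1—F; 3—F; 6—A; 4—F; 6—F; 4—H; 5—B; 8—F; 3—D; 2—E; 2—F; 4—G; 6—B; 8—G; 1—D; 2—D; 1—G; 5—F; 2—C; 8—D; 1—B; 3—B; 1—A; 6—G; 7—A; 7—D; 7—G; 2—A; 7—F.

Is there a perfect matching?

No

The set {1, 3, 5, 6, 7, 8} has only 5 neighbours ({A, B, D, F, G}), so by Hall's theorem at most 7 of the 8 left vertices can be matched.
Hence no matching covers every left vertex.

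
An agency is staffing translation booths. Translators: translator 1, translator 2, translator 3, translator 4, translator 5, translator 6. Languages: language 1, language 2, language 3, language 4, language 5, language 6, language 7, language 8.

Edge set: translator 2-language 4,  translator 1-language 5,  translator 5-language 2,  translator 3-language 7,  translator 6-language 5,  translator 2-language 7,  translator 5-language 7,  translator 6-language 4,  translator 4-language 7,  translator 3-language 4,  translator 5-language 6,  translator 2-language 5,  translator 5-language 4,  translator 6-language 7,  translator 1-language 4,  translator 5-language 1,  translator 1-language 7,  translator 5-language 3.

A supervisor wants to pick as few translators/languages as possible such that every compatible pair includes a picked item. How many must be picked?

4

The 4 edges translator 1–language 5, translator 2–language 4, translator 3–language 7, translator 5–language 2 form a matching, so any vertex cover needs at least 4 vertices (one per matched edge).
Conversely {translator 5, language 4, language 5, language 7} meets every edge and has exactly 4 vertices, so 4 is optimal.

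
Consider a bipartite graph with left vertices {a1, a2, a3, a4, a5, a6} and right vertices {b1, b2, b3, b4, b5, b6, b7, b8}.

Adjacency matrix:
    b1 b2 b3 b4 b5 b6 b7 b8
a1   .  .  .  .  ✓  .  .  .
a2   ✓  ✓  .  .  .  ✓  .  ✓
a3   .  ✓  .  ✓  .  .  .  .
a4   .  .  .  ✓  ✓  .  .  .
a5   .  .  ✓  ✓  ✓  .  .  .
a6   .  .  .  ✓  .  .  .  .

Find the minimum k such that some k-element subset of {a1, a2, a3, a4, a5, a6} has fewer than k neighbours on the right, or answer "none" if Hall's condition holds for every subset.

3

Take S = {a1, a4, a6}. Its neighbourhood is {b4, b5}, so |N(S)| = 2 < |S| = 3.
Every subset of size less than 3 has at least as many neighbours as members, so 3 is the minimum.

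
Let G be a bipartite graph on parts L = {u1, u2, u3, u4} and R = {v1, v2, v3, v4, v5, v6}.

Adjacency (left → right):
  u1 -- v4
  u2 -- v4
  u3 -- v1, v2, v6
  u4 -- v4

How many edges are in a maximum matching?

For example, pair u1-v4, u3-v2.
The set {u1, u2, u4} has only 1 neighbour ({v4}), so by Hall's theorem at most 2 of the 4 left vertices can be matched.

2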